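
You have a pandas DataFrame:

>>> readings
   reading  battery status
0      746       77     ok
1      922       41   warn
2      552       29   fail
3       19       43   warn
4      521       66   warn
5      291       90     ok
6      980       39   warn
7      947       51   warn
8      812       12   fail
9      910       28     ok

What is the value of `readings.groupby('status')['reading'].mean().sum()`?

2008.8

group by status, mean of reading:
status
fail    682.0
ok      649.0
warn    677.8
Name: reading, dtype: float64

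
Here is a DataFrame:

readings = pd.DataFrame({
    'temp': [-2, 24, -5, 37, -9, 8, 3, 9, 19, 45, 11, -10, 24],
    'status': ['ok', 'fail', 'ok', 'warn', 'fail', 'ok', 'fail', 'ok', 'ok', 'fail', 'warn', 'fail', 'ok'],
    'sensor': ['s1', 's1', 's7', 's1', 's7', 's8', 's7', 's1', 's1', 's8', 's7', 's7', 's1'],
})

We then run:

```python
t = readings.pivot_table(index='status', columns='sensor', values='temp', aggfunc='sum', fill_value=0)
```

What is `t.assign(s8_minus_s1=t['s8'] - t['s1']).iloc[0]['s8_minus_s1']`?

pivot: rows=status, cols=sensor, sum(temp):
sensor  s1  s7  s8
status            
fail    24 -16  45
ok      50  -5   8
warn    37  11   0
add column s8_minus_s1 = t['s8'] - t['s1']:
sensor  s1  s7  s8  s8_minus_s1
status                         
fail    24 -16  45           21
ok      50  -5   8          -42
warn    37  11   0          -37
Taking the value at position 0, column 's8_minus_s1' gives 21.

21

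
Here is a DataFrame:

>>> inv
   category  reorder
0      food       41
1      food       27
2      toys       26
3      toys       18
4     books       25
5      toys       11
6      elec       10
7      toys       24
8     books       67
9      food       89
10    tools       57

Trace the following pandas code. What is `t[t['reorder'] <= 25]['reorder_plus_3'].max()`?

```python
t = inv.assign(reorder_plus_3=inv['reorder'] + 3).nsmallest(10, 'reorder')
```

add column reorder_plus_3 = inv['reorder'] + 3:
   category  reorder  reorder_plus_3
0      food       41              44
1      food       27              30
2      toys       26              29
3      toys       18              21
4     books       25              28
5      toys       11              14
6      elec       10              13
7      toys       24              27
8     books       67              70
9      food       89              92
10    tools       57              60
take 10 rows with smallest reorder:
   category  reorder  reorder_plus_3
6      elec       10              13
5      toys       11              14
3      toys       18              21
7      toys       24              27
4     books       25              28
2      toys       26              29
1      food       27              30
0      food       41              44
10    tools       57              60
8     books       67              70
filter rows where reorder <= 25:
  category  reorder  reorder_plus_3
6     elec       10              13
5     toys       11              14
3     toys       18              21
7     toys       24              27
4    books       25              28
Reading off the max of column 'reorder_plus_3', we get 28.

28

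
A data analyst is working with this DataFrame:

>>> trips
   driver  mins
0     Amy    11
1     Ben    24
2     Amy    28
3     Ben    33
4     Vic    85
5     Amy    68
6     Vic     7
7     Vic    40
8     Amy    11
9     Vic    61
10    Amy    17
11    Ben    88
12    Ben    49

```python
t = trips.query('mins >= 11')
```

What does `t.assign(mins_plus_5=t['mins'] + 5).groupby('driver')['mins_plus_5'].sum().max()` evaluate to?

214

filter rows where mins >= 11:
   driver  mins
0     Amy    11
1     Ben    24
2     Amy    28
3     Ben    33
4     Vic    85
5     Amy    68
7     Vic    40
8     Amy    11
9     Vic    61
10    Amy    17
11    Ben    88
12    Ben    49
add column mins_plus_5 = t['mins'] + 5:
   driver  mins  mins_plus_5
0     Amy    11           16
1     Ben    24           29
2     Amy    28           33
3     Ben    33           38
4     Vic    85           90
5     Amy    68           73
7     Vic    40           45
8     Amy    11           16
9     Vic    61           66
10    Amy    17           22
11    Ben    88           93
12    Ben    49           54
group by driver, sum of mins_plus_5:
driver
Amy    160
Ben    214
Vic    201
Name: mins_plus_5, dtype: int64
So max() = 214.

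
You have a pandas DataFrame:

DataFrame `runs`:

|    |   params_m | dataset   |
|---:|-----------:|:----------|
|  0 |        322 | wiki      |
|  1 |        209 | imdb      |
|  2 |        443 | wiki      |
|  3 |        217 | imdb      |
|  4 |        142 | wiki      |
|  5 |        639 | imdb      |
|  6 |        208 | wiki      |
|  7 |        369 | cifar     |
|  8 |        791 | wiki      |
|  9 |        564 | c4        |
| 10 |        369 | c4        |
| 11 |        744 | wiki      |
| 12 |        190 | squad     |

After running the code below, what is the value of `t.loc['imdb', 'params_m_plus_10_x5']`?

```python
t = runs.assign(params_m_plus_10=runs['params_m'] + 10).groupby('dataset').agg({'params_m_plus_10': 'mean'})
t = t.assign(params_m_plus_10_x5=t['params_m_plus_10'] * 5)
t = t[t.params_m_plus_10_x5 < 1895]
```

1825.0

add column params_m_plus_10 = runs['params_m'] + 10:
    params_m dataset  params_m_plus_10
0        322    wiki               332
1        209    imdb               219
2        443    wiki               453
3        217    imdb               227
4        142    wiki               152
5        639    imdb               649
6        208    wiki               218
7        369   cifar               379
8        791    wiki               801
9        564      c4               574
10       369      c4               379
11       744    wiki               754
12       190   squad               200
group by dataset, mean of params_m_plus_10:
         params_m_plus_10
dataset                  
c4             476.500000
cifar          379.000000
imdb           365.000000
squad          200.000000
wiki           451.666667
add column params_m_plus_10_x5 = t['params_m_plus_10'] * 5:
         params_m_plus_10  params_m_plus_10_x5
dataset                                       
c4             476.500000          2382.500000
cifar          379.000000          1895.000000
imdb           365.000000          1825.000000
squad          200.000000          1000.000000
wiki           451.666667          2258.333333
filter rows where params_m_plus_10_x5 < 1895:
         params_m_plus_10  params_m_plus_10_x5
dataset                                       
imdb                365.0               1825.0
squad               200.0               1000.0
Hence 1825.0.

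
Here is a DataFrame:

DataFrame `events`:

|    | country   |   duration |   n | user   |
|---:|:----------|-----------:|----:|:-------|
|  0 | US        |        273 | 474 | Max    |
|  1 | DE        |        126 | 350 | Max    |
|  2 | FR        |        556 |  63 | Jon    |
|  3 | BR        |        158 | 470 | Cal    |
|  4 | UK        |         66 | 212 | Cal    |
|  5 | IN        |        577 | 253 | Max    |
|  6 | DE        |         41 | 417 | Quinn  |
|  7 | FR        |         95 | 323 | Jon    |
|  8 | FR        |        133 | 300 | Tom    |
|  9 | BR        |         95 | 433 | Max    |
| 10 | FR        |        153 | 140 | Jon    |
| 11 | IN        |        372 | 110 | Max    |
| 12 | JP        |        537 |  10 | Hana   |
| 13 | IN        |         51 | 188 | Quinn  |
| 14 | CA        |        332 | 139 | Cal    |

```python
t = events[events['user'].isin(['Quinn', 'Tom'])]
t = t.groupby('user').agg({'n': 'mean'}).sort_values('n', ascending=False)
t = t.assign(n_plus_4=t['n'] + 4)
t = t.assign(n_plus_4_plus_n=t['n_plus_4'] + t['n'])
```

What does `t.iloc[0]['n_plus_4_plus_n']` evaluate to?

609.0

filter rows where user in ['Quinn', 'Tom']:
   country  duration    n   user
6       DE        41  417  Quinn
8       FR       133  300    Tom
13      IN        51  188  Quinn
group by user, mean of n:
           n
user        
Quinn  302.5
Tom    300.0
sort by n descending:
           n
user        
Quinn  302.5
Tom    300.0
add column n_plus_4 = t['n'] + 4:
           n  n_plus_4
user                  
Quinn  302.5     306.5
Tom    300.0     304.0
add column n_plus_4_plus_n = t['n_plus_4'] + t['n']:
           n  n_plus_4  n_plus_4_plus_n
user                                   
Quinn  302.5     306.5            609.0
Tom    300.0     304.0            604.0
Hence 609.0.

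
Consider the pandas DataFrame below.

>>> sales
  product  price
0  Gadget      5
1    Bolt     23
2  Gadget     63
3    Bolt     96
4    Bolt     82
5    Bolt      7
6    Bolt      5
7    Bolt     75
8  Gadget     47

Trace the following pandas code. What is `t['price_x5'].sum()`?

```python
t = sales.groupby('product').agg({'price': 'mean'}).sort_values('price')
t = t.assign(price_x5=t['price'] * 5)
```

431.666666667

group by product, mean of price:
             price
product           
Bolt     48.000000
Gadget   38.333333
sort by price:
             price
product           
Gadget   38.333333
Bolt     48.000000
add column price_x5 = t['price'] * 5:
             price    price_x5
product                       
Gadget   38.333333  191.666667
Bolt     48.000000  240.000000
Reading off the sum of column 'price_x5', we get 431.666666667.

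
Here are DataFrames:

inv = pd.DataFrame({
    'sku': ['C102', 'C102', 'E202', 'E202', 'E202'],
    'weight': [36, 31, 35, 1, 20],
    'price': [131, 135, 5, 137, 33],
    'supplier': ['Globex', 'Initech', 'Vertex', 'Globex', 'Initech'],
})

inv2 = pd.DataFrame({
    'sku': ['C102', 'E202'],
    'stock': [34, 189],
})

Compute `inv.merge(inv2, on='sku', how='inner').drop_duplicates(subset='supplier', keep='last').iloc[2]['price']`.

33

merge on 'sku' (how='inner') → 5 rows:
    sku  weight  price supplier  stock
0  C102      36    131   Globex     34
1  C102      31    135  Initech     34
2  E202      35      5   Vertex    189
3  E202       1    137   Globex    189
4  E202      20     33  Initech    189
drop duplicate supplier (keep=last):
    sku  weight  price supplier  stock
2  E202      35      5   Vertex    189
3  E202       1    137   Globex    189
4  E202      20     33  Initech    189
Reading off the value at position 2, column 'price', we get 33.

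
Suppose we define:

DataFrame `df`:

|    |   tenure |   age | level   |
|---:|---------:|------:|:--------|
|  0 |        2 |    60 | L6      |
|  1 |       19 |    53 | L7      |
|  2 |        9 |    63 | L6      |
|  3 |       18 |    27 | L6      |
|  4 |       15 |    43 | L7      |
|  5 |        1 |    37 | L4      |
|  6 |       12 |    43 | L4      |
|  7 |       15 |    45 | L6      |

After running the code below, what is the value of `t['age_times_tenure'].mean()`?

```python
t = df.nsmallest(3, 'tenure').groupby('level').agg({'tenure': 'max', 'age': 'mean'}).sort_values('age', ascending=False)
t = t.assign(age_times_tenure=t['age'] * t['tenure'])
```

take 3 rows with smallest tenure:
   tenure  age level
5       1   37    L4
0       2   60    L6
2       9   63    L6
group by level: max(tenure), mean(age):
       tenure   age
level              
L4          1  37.0
L6          9  61.5
sort by age descending:
       tenure   age
level              
L6          9  61.5
L4          1  37.0
add column age_times_tenure = t['age'] * t['tenure']:
       tenure   age  age_times_tenure
level                                
L6          9  61.5             553.5
L4          1  37.0              37.0

295.25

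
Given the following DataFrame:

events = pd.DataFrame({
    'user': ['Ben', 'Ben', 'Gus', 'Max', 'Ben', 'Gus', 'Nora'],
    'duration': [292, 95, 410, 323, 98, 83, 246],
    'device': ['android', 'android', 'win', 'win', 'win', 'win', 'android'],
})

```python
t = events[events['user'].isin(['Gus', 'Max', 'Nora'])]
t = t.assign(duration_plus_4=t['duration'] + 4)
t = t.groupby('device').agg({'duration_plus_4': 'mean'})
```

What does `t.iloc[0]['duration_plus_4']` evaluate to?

250.0

filter rows where user in ['Gus', 'Max', 'Nora']:
   user  duration   device
2   Gus       410      win
3   Max       323      win
5   Gus        83      win
6  Nora       246  android
add column duration_plus_4 = t['duration'] + 4:
   user  duration   device  duration_plus_4
2   Gus       410      win              414
3   Max       323      win              327
5   Gus        83      win               87
6  Nora       246  android              250
group by device, mean of duration_plus_4:
         duration_plus_4
device                  
android            250.0
win                276.0
So iloc[0]['duration_plus_4'] = 250.0.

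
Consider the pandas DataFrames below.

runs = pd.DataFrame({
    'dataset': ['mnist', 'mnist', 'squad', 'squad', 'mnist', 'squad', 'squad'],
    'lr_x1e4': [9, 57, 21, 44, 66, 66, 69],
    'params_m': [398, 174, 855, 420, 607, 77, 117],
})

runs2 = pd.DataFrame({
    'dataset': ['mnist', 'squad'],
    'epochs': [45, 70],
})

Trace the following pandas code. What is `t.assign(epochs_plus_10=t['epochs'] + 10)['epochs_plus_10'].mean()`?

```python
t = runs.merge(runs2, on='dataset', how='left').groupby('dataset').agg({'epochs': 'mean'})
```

merge on 'dataset' (how='left') → 7 rows:
  dataset  lr_x1e4  params_m  epochs
0   mnist        9       398      45
1   mnist       57       174      45
2   squad       21       855      70
3   squad       44       420      70
4   mnist       66       607      45
5   squad       66        77      70
6   squad       69       117      70
group by dataset, mean of epochs:
         epochs
dataset        
mnist      45.0
squad      70.0
add column epochs_plus_10 = t['epochs'] + 10:
         epochs  epochs_plus_10
dataset                        
mnist      45.0            55.0
squad      70.0            80.0
Hence 67.5.

67.5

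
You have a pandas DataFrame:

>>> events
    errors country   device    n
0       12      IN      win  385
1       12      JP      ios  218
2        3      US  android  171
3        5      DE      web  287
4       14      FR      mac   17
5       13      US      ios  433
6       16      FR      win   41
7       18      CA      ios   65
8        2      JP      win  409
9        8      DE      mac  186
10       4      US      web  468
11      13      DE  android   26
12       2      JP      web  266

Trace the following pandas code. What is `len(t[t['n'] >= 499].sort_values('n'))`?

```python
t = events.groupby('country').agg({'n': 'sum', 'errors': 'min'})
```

group by country: sum(n), min(errors):
            n  errors
country              
CA         65      18
DE        499       5
FR         58      14
IN        385      12
JP        893       2
US       1072       3
filter rows where n >= 499:
            n  errors
country              
DE        499       5
JP        893       2
US       1072       3
sort by n:
            n  errors
country              
DE        499       5
JP        893       2
US       1072       3
Hence 3.

3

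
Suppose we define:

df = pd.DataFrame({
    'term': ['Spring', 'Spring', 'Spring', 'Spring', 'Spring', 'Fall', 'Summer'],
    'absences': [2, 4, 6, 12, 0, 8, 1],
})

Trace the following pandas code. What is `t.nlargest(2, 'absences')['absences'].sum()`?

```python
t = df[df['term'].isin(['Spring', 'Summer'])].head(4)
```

18

filter rows where term in ['Spring', 'Summer']:
     term  absences
0  Spring         2
1  Spring         4
2  Spring         6
3  Spring        12
4  Spring         0
6  Summer         1
take first 4 rows:
     term  absences
0  Spring         2
1  Spring         4
2  Spring         6
3  Spring        12
take 2 rows with largest absences:
     term  absences
3  Spring        12
2  Spring         6
The sum of column 'absences' is 18.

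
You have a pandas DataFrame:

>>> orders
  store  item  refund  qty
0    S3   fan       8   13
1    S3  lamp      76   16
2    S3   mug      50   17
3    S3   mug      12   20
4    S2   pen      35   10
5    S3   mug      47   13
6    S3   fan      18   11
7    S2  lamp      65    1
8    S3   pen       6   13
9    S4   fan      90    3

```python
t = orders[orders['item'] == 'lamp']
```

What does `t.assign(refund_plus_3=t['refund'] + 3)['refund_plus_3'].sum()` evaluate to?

147

filter rows where item == 'lamp':
  store  item  refund  qty
1    S3  lamp      76   16
7    S2  lamp      65    1
add column refund_plus_3 = t['refund'] + 3:
  store  item  refund  qty  refund_plus_3
1    S3  lamp      76   16             79
7    S2  lamp      65    1             68
Then the sum of column 'refund_plus_3': 147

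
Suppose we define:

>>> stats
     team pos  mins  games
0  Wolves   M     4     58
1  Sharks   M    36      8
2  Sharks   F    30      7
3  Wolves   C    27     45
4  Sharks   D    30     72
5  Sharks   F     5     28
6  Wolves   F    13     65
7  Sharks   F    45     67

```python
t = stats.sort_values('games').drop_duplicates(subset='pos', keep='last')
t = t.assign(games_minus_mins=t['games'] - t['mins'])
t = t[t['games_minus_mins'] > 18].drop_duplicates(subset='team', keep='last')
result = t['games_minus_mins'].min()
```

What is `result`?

sort by games:
     team pos  mins  games
2  Sharks   F    30      7
1  Sharks   M    36      8
5  Sharks   F     5     28
3  Wolves   C    27     45
0  Wolves   M     4     58
6  Wolves   F    13     65
7  Sharks   F    45     67
4  Sharks   D    30     72
drop duplicate pos (keep=last):
     team pos  mins  games
3  Wolves   C    27     45
0  Wolves   M     4     58
7  Sharks   F    45     67
4  Sharks   D    30     72
add column games_minus_mins = t['games'] - t['mins']:
     team pos  mins  games  games_minus_mins
3  Wolves   C    27     45                18
0  Wolves   M     4     58                54
7  Sharks   F    45     67                22
4  Sharks   D    30     72                42
filter rows where games_minus_mins > 18:
     team pos  mins  games  games_minus_mins
0  Wolves   M     4     58                54
7  Sharks   F    45     67                22
4  Sharks   D    30     72                42
drop duplicate team (keep=last):
     team pos  mins  games  games_minus_mins
0  Wolves   M     4     58                54
4  Sharks   D    30     72                42
min of column 'games_minus_mins' → 42

42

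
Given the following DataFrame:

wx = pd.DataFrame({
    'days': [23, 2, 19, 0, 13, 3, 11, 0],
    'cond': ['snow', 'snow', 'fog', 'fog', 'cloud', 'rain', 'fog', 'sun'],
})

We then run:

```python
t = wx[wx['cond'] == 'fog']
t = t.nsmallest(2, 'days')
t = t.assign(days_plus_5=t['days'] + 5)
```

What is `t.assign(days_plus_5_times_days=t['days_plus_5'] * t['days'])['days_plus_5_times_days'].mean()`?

filter rows where cond == 'fog':
   days cond
2    19  fog
3     0  fog
6    11  fog
take 2 rows with smallest days:
   days cond
3     0  fog
6    11  fog
add column days_plus_5 = t['days'] + 5:
   days cond  days_plus_5
3     0  fog            5
6    11  fog           16
add column days_plus_5_times_days = t['days_plus_5'] * t['days']:
   days cond  days_plus_5  days_plus_5_times_days
3     0  fog            5                       0
6    11  fog           16                     176
Then the mean of column 'days_plus_5_times_days': 88.0

88.0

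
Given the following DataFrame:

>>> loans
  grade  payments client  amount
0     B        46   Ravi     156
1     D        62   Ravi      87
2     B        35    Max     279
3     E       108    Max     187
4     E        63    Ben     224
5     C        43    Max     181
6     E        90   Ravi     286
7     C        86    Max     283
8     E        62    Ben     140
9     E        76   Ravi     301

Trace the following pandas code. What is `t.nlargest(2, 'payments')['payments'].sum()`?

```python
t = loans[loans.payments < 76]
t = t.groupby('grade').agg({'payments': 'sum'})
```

filter rows where payments < 76:
  grade  payments client  amount
0     B        46   Ravi     156
1     D        62   Ravi      87
2     B        35    Max     279
4     E        63    Ben     224
5     C        43    Max     181
8     E        62    Ben     140
group by grade, sum of payments:
       payments
grade          
B            81
C            43
D            62
E           125
take 2 rows with largest payments:
       payments
grade          
E           125
B            81
sum of column 'payments' → 206

206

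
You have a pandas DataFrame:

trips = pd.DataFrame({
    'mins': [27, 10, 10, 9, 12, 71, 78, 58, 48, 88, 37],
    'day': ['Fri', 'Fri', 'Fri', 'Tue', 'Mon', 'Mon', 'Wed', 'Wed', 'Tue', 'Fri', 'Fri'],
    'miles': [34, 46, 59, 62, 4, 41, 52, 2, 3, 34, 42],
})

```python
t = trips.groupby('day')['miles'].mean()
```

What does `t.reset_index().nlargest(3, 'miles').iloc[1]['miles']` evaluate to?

group by day, mean of miles:
day
Fri    43.0
Mon    22.5
Tue    32.5
Wed    27.0
Name: miles, dtype: float64
reset_index():
   day  miles
0  Fri   43.0
1  Mon   22.5
2  Tue   32.5
3  Wed   27.0
take 3 rows with largest miles:
   day  miles
0  Fri   43.0
2  Tue   32.5
3  Wed   27.0

32.5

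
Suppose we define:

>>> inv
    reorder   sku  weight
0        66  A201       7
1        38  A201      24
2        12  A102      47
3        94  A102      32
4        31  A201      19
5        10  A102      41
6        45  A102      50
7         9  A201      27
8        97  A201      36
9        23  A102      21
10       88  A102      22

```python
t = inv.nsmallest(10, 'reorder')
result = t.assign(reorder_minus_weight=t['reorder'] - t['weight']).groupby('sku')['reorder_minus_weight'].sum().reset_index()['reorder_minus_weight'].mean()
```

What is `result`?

63.0

take 10 rows with smallest reorder:
    reorder   sku  weight
7         9  A201      27
5        10  A102      41
2        12  A102      47
9        23  A102      21
4        31  A201      19
1        38  A201      24
6        45  A102      50
0        66  A201       7
10       88  A102      22
3        94  A102      32
add column reorder_minus_weight = t['reorder'] - t['weight']:
    reorder   sku  weight  reorder_minus_weight
7         9  A201      27                   -18
5        10  A102      41                   -31
2        12  A102      47                   -35
9        23  A102      21                     2
4        31  A201      19                    12
1        38  A201      24                    14
6        45  A102      50                    -5
0        66  A201       7                    59
10       88  A102      22                    66
3        94  A102      32                    62
group by sku, sum of reorder_minus_weight:
sku
A102    59
A201    67
Name: reorder_minus_weight, dtype: int64
reset_index():
    sku  reorder_minus_weight
0  A102                    59
1  A201                    67
mean of column 'reorder_minus_weight' → 63.0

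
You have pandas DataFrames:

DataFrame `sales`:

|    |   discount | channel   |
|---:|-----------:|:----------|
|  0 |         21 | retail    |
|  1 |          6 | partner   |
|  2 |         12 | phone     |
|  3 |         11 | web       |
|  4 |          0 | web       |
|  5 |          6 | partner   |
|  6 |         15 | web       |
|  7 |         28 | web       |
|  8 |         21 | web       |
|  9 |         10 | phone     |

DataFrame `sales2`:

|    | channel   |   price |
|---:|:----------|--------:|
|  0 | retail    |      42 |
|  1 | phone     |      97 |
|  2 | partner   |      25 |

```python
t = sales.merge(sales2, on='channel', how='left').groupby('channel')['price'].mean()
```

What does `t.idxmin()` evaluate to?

partner

merge on 'channel' (how='left') → 10 rows:
   discount  channel  price
0        21   retail   42.0
1         6  partner   25.0
2        12    phone   97.0
3        11      web    NaN
4         0      web    NaN
5         6  partner   25.0
6        15      web    NaN
7        28      web    NaN
8        21      web    NaN
9        10    phone   97.0
group by channel, mean of price:
channel
partner    25.0
phone      97.0
retail     42.0
web         NaN
Name: price, dtype: float64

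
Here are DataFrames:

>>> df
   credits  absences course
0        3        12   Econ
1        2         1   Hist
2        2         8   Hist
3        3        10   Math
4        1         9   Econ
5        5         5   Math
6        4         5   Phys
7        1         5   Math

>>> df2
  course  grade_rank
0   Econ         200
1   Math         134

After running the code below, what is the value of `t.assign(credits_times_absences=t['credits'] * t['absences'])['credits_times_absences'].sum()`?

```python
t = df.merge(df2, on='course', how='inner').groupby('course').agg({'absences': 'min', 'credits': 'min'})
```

merge on 'course' (how='inner') → 5 rows:
   credits  absences course  grade_rank
0        3        12   Econ         200
1        3        10   Math         134
2        1         9   Econ         200
3        5         5   Math         134
4        1         5   Math         134
group by course: min(absences), min(credits):
        absences  credits
course                   
Econ           9        1
Math           5        1
add column credits_times_absences = t['credits'] * t['absences']:
        absences  credits  credits_times_absences
course                                           
Econ           9        1                       9
Math           5        1                       5

14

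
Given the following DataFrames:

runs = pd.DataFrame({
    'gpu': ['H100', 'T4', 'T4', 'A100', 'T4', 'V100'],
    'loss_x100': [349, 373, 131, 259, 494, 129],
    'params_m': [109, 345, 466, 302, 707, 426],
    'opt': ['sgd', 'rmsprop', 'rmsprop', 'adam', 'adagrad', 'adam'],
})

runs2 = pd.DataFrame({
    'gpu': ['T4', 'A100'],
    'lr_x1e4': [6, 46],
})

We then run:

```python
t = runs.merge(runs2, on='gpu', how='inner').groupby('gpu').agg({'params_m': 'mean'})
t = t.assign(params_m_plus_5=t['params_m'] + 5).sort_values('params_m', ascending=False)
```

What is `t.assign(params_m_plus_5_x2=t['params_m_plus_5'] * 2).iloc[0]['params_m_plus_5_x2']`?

1022.0

merge on 'gpu' (how='inner') → 4 rows:
    gpu  loss_x100  params_m      opt  lr_x1e4
0    T4        373       345  rmsprop        6
1    T4        131       466  rmsprop        6
2  A100        259       302     adam       46
3    T4        494       707  adagrad        6
group by gpu, mean of params_m:
      params_m
gpu           
A100     302.0
T4       506.0
add column params_m_plus_5 = t['params_m'] + 5:
      params_m  params_m_plus_5
gpu                            
A100     302.0            307.0
T4       506.0            511.0
sort by params_m descending:
      params_m  params_m_plus_5
gpu                            
T4       506.0            511.0
A100     302.0            307.0
add column params_m_plus_5_x2 = t['params_m_plus_5'] * 2:
      params_m  params_m_plus_5  params_m_plus_5_x2
gpu                                                
T4       506.0            511.0              1022.0
A100     302.0            307.0               614.0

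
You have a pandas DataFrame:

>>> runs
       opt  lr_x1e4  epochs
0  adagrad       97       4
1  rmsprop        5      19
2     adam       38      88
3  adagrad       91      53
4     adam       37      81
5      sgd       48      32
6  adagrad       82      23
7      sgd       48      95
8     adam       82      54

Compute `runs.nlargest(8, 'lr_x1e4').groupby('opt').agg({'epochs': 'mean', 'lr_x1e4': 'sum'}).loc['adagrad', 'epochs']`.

take 8 rows with largest lr_x1e4:
       opt  lr_x1e4  epochs
0  adagrad       97       4
3  adagrad       91      53
6  adagrad       82      23
8     adam       82      54
5      sgd       48      32
7      sgd       48      95
2     adam       38      88
4     adam       37      81
group by opt: mean(epochs), sum(lr_x1e4):
            epochs  lr_x1e4
opt                        
adagrad  26.666667      270
adam     74.333333      157
sgd      63.500000       96
Then the value at row 'adagrad', column 'epochs': 26.6666666667

26.6666666667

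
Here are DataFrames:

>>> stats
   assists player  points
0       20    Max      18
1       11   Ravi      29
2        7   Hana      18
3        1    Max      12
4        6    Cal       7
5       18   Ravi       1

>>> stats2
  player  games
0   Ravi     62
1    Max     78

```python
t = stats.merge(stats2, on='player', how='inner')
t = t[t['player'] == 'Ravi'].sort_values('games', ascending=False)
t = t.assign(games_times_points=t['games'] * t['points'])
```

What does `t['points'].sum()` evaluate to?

30

merge on 'player' (how='inner') → 4 rows:
   assists player  points  games
0       20    Max      18     78
1       11   Ravi      29     62
2        1    Max      12     78
3       18   Ravi       1     62
filter rows where player == 'Ravi':
   assists player  points  games
1       11   Ravi      29     62
3       18   Ravi       1     62
sort by games descending:
   assists player  points  games
1       11   Ravi      29     62
3       18   Ravi       1     62
add column games_times_points = t['games'] * t['points']:
   assists player  points  games  games_times_points
1       11   Ravi      29     62                1798
3       18   Ravi       1     62                  62
sum of column 'points' → 30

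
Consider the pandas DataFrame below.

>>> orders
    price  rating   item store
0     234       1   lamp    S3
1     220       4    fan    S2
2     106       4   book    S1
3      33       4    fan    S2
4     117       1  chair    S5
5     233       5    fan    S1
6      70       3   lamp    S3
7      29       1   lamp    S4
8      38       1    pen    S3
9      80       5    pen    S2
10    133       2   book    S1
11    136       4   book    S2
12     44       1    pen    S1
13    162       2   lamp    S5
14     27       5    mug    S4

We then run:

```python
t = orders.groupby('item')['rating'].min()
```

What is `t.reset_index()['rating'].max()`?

group by item, min of rating:
item
book     2
chair    1
fan      4
lamp     1
mug      5
pen      1
Name: rating, dtype: int64
reset_index():
    item  rating
0   book       2
1  chair       1
2    fan       4
3   lamp       1
4    mug       5
5    pen       1
Taking the max of column 'rating' gives 5.

5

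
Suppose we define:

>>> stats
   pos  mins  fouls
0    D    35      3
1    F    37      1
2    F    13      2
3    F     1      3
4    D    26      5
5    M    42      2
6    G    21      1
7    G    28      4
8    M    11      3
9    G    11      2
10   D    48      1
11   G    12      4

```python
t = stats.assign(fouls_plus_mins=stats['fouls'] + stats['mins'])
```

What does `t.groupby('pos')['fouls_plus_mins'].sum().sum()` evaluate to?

add column fouls_plus_mins = stats['fouls'] + stats['mins']:
   pos  mins  fouls  fouls_plus_mins
0    D    35      3               38
1    F    37      1               38
2    F    13      2               15
3    F     1      3                4
4    D    26      5               31
5    M    42      2               44
6    G    21      1               22
7    G    28      4               32
8    M    11      3               14
9    G    11      2               13
10   D    48      1               49
11   G    12      4               16
group by pos, sum of fouls_plus_mins:
pos
D    118
F     57
G     83
M     58
Name: fouls_plus_mins, dtype: int64
The sum of the resulting series is 316.

316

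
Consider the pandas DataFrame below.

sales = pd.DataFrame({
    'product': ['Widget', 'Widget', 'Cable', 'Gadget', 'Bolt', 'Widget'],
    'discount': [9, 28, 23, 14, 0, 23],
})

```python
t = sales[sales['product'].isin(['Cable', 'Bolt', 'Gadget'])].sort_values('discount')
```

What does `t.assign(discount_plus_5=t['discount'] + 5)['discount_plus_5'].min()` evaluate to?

5

filter rows where product in ['Cable', 'Bolt', 'Gadget']:
  product  discount
2   Cable        23
3  Gadget        14
4    Bolt         0
sort by discount:
  product  discount
4    Bolt         0
3  Gadget        14
2   Cable        23
add column discount_plus_5 = t['discount'] + 5:
  product  discount  discount_plus_5
4    Bolt         0                5
3  Gadget        14               19
2   Cable        23               28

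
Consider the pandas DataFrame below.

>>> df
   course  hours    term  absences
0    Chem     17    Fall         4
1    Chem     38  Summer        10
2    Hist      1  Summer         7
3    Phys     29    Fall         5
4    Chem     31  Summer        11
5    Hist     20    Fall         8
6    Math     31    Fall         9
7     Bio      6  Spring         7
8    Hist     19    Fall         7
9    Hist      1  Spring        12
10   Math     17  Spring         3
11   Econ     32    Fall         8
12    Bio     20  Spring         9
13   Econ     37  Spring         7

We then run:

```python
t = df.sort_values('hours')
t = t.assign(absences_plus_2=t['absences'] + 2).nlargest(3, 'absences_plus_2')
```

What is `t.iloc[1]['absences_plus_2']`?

sort by hours:
   course  hours    term  absences
2    Hist      1  Summer         7
9    Hist      1  Spring        12
7     Bio      6  Spring         7
0    Chem     17    Fall         4
10   Math     17  Spring         3
8    Hist     19    Fall         7
5    Hist     20    Fall         8
12    Bio     20  Spring         9
3    Phys     29    Fall         5
4    Chem     31  Summer        11
6    Math     31    Fall         9
11   Econ     32    Fall         8
13   Econ     37  Spring         7
1    Chem     38  Summer        10
add column absences_plus_2 = t['absences'] + 2:
   course  hours    term  absences  absences_plus_2
2    Hist      1  Summer         7                9
9    Hist      1  Spring        12               14
7     Bio      6  Spring         7                9
0    Chem     17    Fall         4                6
10   Math     17  Spring         3                5
8    Hist     19    Fall         7                9
5    Hist     20    Fall         8               10
12    Bio     20  Spring         9               11
3    Phys     29    Fall         5                7
4    Chem     31  Summer        11               13
6    Math     31    Fall         9               11
11   Econ     32    Fall         8               10
13   Econ     37  Spring         7                9
1    Chem     38  Summer        10               12
take 3 rows with largest absences_plus_2:
  course  hours    term  absences  absences_plus_2
9   Hist      1  Spring        12               14
4   Chem     31  Summer        11               13
1   Chem     38  Summer        10               12
Hence 13.

13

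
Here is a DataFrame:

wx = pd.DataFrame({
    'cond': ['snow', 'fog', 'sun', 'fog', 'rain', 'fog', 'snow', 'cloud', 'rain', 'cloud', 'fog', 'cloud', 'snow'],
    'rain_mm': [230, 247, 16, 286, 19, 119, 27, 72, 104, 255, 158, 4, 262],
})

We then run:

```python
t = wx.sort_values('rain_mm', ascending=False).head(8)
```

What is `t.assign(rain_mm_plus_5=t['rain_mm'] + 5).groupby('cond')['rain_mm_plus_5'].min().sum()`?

728

sort by rain_mm descending:
     cond  rain_mm
3     fog      286
12   snow      262
9   cloud      255
1     fog      247
0    snow      230
10    fog      158
5     fog      119
8    rain      104
7   cloud       72
6    snow       27
4    rain       19
2     sun       16
11  cloud        4
take first 8 rows:
     cond  rain_mm
3     fog      286
12   snow      262
9   cloud      255
1     fog      247
0    snow      230
10    fog      158
5     fog      119
8    rain      104
add column rain_mm_plus_5 = t['rain_mm'] + 5:
     cond  rain_mm  rain_mm_plus_5
3     fog      286             291
12   snow      262             267
9   cloud      255             260
1     fog      247             252
0    snow      230             235
10    fog      158             163
5     fog      119             124
8    rain      104             109
group by cond, min of rain_mm_plus_5:
cond
cloud    260
fog      124
rain     109
snow     235
Name: rain_mm_plus_5, dtype: int64
Hence 728.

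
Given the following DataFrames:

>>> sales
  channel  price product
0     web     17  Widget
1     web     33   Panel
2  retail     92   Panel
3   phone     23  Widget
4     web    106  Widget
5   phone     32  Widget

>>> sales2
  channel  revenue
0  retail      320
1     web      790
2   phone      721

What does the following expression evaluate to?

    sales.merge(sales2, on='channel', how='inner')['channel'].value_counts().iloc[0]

merge on 'channel' (how='inner') → 6 rows:
  channel  price product  revenue
0     web     17  Widget      790
1     web     33   Panel      790
2  retail     92   Panel      320
3   phone     23  Widget      721
4     web    106  Widget      790
5   phone     32  Widget      721
value_counts of channel:
channel
web       3
phone     2
retail    1
Name: count, dtype: int64

3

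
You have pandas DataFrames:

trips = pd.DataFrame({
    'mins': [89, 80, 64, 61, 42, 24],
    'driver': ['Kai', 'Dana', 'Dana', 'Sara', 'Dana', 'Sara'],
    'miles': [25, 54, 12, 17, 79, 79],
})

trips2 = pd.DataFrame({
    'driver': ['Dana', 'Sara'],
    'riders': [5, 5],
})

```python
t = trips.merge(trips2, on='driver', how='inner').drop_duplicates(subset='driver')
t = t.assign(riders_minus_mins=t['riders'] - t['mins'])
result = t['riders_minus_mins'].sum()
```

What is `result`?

-131

merge on 'driver' (how='inner') → 5 rows:
   mins driver  miles  riders
0    80   Dana     54       5
1    64   Dana     12       5
2    61   Sara     17       5
3    42   Dana     79       5
4    24   Sara     79       5
drop duplicate driver (keep=first):
   mins driver  miles  riders
0    80   Dana     54       5
2    61   Sara     17       5
add column riders_minus_mins = t['riders'] - t['mins']:
   mins driver  miles  riders  riders_minus_mins
0    80   Dana     54       5                -75
2    61   Sara     17       5                -56
The sum of column 'riders_minus_mins' is -131.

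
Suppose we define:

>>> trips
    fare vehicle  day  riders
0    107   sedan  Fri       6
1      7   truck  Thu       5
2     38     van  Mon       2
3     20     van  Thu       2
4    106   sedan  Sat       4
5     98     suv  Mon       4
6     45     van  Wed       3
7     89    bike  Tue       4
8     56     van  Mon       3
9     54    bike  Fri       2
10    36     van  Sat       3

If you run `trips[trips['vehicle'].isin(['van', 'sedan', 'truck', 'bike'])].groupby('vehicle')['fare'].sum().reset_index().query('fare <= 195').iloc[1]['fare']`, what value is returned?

7

filter rows where vehicle in ['van', 'sedan', 'truck', 'bike']:
    fare vehicle  day  riders
0    107   sedan  Fri       6
1      7   truck  Thu       5
2     38     van  Mon       2
3     20     van  Thu       2
4    106   sedan  Sat       4
6     45     van  Wed       3
7     89    bike  Tue       4
8     56     van  Mon       3
9     54    bike  Fri       2
10    36     van  Sat       3
group by vehicle, sum of fare:
vehicle
bike     143
sedan    213
truck      7
van      195
Name: fare, dtype: int64
reset_index():
  vehicle  fare
0    bike   143
1   sedan   213
2   truck     7
3     van   195
filter rows where fare <= 195:
  vehicle  fare
0    bike   143
2   truck     7
3     van   195
Reading off the value at position 1, column 'fare', we get 7.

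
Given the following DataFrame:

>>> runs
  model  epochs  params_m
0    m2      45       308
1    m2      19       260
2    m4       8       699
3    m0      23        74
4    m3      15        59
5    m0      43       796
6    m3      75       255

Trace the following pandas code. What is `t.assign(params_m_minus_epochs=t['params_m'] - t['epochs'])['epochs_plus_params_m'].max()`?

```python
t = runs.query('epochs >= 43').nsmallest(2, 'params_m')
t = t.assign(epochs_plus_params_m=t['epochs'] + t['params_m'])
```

filter rows where epochs >= 43:
  model  epochs  params_m
0    m2      45       308
5    m0      43       796
6    m3      75       255
take 2 rows with smallest params_m:
  model  epochs  params_m
6    m3      75       255
0    m2      45       308
add column epochs_plus_params_m = t['epochs'] + t['params_m']:
  model  epochs  params_m  epochs_plus_params_m
6    m3      75       255                   330
0    m2      45       308                   353
add column params_m_minus_epochs = t['params_m'] - t['epochs']:
  model  epochs  params_m  epochs_plus_params_m  params_m_minus_epochs
6    m3      75       255                   330                    180
0    m2      45       308                   353                    263
Reading off the max of column 'epochs_plus_params_m', we get 353.

353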